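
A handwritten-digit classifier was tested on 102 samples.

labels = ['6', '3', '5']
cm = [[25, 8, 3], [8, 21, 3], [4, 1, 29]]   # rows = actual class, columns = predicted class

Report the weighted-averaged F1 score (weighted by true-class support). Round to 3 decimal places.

Per-class F1 score (2·TP/(2·TP+FP+FN)):
  6: TP=25, FP=8+4=12, FN=8+3=11 → 50/73 = 0.6849
  3: TP=21, FP=8+1=9, FN=8+3=11 → 42/62 = 0.6774
  5: TP=29, FP=3+3=6, FN=4+1=5 → 58/69 = 0.8406
Weighted-F1 score = Σ (supportᵢ/N)·F1 scoreᵢ with N=102: (36/102)·0.6849 + (32/102)·0.6774 + (34/102)·0.8406 = 0.734

0.734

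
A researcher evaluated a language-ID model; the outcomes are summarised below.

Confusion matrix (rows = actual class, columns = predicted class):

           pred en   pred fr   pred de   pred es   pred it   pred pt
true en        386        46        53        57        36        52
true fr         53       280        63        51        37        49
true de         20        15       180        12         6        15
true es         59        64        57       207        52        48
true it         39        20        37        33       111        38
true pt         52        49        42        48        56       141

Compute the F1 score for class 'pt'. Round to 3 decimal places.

0.386

Treat 'pt' as positive and all other classes as negative.
F1 score = 2·TP/(2·TP+FP+FN).
pt: TP=141, FP=52+49+15+48+38=202, FN=52+49+42+48+56=247 → 282/731 = 0.3858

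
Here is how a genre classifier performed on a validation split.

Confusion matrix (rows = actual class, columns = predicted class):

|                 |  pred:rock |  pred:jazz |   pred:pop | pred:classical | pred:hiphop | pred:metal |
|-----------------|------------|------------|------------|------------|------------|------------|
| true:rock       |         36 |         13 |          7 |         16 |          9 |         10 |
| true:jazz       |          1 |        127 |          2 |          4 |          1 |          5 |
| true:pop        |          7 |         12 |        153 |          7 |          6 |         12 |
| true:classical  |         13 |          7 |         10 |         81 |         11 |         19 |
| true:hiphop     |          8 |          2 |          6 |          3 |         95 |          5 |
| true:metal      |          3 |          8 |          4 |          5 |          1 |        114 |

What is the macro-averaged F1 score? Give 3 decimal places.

Per-class F1 score (2·TP/(2·TP+FP+FN)):
  rock: TP=36, FP=1+7+13+8+3=32, FN=13+7+16+9+10=55 → 72/159 = 0.4528
  jazz: TP=127, FP=13+12+7+2+8=42, FN=1+2+4+1+5=13 → 254/309 = 0.8220
  pop: TP=153, FP=7+2+10+6+4=29, FN=7+12+7+6+12=44 → 306/379 = 0.8074
  classical: TP=81, FP=16+4+7+3+5=35, FN=13+7+10+11+19=60 → 162/257 = 0.6304
  hiphop: TP=95, FP=9+1+6+11+1=28, FN=8+2+6+3+5=24 → 190/242 = 0.7851
  metal: TP=114, FP=10+5+12+19+5=51, FN=3+8+4+5+1=21 → 228/300 = 0.7600
Macro-F1 score = mean = (0.4528 + 0.8220 + 0.8074 + 0.6304 + 0.7851 + 0.7600) / 6 = 0.710

0.710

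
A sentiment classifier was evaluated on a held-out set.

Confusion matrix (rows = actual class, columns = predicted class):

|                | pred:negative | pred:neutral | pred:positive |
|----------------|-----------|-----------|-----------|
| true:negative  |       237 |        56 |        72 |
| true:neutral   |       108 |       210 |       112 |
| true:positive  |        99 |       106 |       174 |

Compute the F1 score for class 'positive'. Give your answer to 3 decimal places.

F1 score = 2·TP/(2·TP+FP+FN).
positive: TP=174, FP=72+112=184, FN=99+106=205 → 348/737 = 0.4722

0.472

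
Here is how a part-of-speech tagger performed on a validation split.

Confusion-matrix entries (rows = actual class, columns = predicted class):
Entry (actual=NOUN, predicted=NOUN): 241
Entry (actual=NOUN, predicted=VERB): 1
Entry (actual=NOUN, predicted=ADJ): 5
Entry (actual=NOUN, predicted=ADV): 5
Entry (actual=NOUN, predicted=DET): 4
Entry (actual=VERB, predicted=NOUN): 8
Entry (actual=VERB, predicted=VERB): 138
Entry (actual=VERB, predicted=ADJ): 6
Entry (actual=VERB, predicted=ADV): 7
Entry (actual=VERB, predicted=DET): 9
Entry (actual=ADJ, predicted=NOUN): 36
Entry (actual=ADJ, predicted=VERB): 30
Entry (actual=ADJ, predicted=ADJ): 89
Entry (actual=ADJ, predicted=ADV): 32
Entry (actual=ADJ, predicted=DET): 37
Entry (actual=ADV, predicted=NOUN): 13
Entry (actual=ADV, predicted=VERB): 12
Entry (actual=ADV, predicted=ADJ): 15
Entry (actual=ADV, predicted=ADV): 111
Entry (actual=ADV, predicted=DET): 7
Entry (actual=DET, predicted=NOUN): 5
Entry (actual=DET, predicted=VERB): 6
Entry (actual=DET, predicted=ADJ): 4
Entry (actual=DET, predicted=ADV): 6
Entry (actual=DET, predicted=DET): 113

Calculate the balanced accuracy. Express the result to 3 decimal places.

Balanced accuracy = mean of per-class recall.
  NOUN: recall = 241/256 = 0.9414
  VERB: recall = 138/168 = 0.8214
  ADJ: recall = 89/224 = 0.3973
  ADV: recall = 111/158 = 0.7025
  DET: recall = 113/134 = 0.8433
Mean = (0.9414 + 0.8214 + 0.3973 + 0.7025 + 0.8433) / 5 = 0.741

0.741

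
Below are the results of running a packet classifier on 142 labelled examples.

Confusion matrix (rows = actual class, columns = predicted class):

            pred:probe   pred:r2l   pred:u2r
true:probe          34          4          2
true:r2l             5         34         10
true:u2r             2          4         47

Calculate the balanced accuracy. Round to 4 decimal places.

Balanced accuracy = mean of per-class recall.
  probe: recall = 34/40 = 0.85000
  r2l: recall = 34/49 = 0.69388
  u2r: recall = 47/53 = 0.88679
Mean = (0.85000 + 0.69388 + 0.88679) / 3 = 0.8102

0.8102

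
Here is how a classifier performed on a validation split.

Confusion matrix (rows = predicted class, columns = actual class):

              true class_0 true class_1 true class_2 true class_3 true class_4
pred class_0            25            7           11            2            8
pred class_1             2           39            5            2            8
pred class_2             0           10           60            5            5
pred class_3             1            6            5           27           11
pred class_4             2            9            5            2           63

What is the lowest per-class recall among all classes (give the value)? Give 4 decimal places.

0.5493

Per-class recall (TP/(TP+FN)):
  class_0: TP=25, FN=2+0+1+2=5 → 25/30 = 0.83333
  class_1: TP=39, FN=7+10+6+9=32 → 39/71 = 0.54930
  class_2: TP=60, FN=11+5+5+5=26 → 60/86 = 0.69767
  class_3: TP=27, FN=2+2+5+2=11 → 27/38 = 0.71053
  class_4: TP=63, FN=8+8+5+11=32 → 63/95 = 0.66316
Lowest is class 'class_1' with recall = 0.5493.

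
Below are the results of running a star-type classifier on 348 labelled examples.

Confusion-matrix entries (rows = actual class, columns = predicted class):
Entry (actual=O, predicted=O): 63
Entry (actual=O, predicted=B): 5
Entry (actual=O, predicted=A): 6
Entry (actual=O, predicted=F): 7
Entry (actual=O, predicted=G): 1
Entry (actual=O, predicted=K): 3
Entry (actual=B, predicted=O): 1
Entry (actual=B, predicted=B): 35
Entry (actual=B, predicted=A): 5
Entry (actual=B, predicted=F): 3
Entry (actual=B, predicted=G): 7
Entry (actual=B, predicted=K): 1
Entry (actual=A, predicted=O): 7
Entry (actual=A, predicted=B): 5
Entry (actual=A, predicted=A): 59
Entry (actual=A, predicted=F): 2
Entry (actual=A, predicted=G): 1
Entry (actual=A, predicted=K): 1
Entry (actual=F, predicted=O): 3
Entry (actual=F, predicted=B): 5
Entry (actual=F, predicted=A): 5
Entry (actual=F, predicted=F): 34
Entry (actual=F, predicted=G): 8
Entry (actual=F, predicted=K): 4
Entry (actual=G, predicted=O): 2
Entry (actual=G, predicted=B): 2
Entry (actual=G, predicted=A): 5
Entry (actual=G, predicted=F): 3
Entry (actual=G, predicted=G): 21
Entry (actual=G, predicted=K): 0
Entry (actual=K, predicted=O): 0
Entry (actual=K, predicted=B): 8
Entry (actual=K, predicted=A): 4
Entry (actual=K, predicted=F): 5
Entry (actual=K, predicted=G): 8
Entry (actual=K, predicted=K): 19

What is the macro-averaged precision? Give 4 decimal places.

0.6466

Per-class precision (TP/(TP+FP)):
  O: TP=63, FP=1+7+3+2+0=13 → 63/76 = 0.82895
  B: TP=35, FP=5+5+5+2+8=25 → 35/60 = 0.58333
  A: TP=59, FP=6+5+5+5+4=25 → 59/84 = 0.70238
  F: TP=34, FP=7+3+2+3+5=20 → 34/54 = 0.62963
  G: TP=21, FP=1+7+1+8+8=25 → 21/46 = 0.45652
  K: TP=19, FP=3+1+1+4+0=9 → 19/28 = 0.67857
Macro-precision = mean = (0.82895 + 0.58333 + 0.70238 + 0.62963 + 0.45652 + 0.67857) / 6 = 0.6466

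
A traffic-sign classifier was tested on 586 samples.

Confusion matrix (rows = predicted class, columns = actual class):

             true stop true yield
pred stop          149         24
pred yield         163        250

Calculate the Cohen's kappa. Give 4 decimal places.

Observed agreement pₒ = trace/N = 399/586 = 0.68089
Expected agreement pₑ = Σ (rowᵢ·colᵢ)/N² = (312·173 + 274·413)/586² = 0.48672
κ = (pₒ − pₑ)/(1 − pₑ) = (0.68089 − 0.48672)/(1 − 0.48672) = 0.3783

0.3783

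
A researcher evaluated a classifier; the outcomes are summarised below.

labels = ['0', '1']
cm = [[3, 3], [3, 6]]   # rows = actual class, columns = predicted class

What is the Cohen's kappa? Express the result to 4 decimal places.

0.1667

Observed agreement pₒ = trace/N = 9/15 = 0.60000
Expected agreement pₑ = Σ (rowᵢ·colᵢ)/N² = (6·6 + 9·9)/15² = 0.52000
κ = (pₒ − pₑ)/(1 − pₑ) = (0.60000 − 0.52000)/(1 − 0.52000) = 0.1667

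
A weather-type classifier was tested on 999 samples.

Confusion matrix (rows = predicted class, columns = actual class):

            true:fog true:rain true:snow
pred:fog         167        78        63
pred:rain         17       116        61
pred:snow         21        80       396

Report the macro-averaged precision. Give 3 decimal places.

0.646

Per-class precision (TP/(TP+FP)):
  fog: TP=167, FP=78+63=141 → 167/308 = 0.5422
  rain: TP=116, FP=17+61=78 → 116/194 = 0.5979
  snow: TP=396, FP=21+80=101 → 396/497 = 0.7968
Macro-precision = mean = (0.5422 + 0.5979 + 0.7968) / 3 = 0.646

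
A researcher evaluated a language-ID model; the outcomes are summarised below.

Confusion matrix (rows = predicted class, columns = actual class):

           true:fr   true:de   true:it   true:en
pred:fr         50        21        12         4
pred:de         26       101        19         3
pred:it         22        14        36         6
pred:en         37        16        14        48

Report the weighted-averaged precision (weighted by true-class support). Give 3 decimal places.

Per-class precision (TP/(TP+FP)):
  fr: TP=50, FP=21+12+4=37 → 50/87 = 0.5747
  de: TP=101, FP=26+19+3=48 → 101/149 = 0.6779
  it: TP=36, FP=22+14+6=42 → 36/78 = 0.4615
  en: TP=48, FP=37+16+14=67 → 48/115 = 0.4174
Weighted-precision = Σ (supportᵢ/N)·precisionᵢ with N=429: (135/429)·0.5747 + (152/429)·0.6779 + (81/429)·0.4615 + (61/429)·0.4174 = 0.568

0.568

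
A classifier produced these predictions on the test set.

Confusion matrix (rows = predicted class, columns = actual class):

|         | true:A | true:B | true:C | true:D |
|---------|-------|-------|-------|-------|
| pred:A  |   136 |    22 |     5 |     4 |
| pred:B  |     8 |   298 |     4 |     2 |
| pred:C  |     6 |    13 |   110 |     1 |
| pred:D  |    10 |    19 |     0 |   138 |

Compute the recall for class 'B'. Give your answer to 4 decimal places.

0.8466

One-vs-rest for 'B': TP = diagonal; FP = other classes predicted 'B'; FN = 'B' predicted as other.
recall = TP/(TP+FN).
B: TP=298, FN=22+13+19=54 → 298/352 = 0.84659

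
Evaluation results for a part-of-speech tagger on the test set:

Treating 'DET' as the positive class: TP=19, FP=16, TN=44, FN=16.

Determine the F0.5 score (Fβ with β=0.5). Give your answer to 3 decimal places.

Fβ = (1+β²)·TP / ((1+β²)·TP + β²·FN + FP), with β²=1/4
= 1.25·19 / (1.25·19 + 0.25·16 + 16) = 0.543

0.543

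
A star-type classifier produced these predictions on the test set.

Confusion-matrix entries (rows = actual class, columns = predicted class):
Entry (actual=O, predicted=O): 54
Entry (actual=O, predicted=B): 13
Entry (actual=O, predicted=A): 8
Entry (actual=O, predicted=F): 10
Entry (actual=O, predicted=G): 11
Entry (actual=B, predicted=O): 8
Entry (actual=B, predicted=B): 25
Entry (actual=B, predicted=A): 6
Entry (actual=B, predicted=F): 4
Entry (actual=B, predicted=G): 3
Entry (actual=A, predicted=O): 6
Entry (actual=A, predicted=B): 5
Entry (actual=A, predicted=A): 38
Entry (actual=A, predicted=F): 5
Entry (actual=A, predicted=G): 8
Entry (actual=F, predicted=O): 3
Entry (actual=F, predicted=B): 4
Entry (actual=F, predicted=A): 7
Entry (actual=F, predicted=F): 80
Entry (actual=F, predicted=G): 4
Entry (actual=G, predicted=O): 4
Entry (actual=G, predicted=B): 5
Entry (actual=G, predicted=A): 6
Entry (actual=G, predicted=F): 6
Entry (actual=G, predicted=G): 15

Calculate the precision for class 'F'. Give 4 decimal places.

0.7619

Treat 'F' as positive and all other classes as negative.
precision = TP/(TP+FP).
F: TP=80, FP=10+4+5+6=25 → 80/105 = 0.76190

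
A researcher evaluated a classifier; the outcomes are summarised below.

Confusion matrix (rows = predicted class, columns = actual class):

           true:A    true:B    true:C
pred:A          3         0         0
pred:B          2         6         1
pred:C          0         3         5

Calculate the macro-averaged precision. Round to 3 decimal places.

Per-class precision (TP/(TP+FP)):
  A: TP=3, FP=0+0=0 → 3/3 = 1.0000
  B: TP=6, FP=2+1=3 → 6/9 = 0.6667
  C: TP=5, FP=0+3=3 → 5/8 = 0.6250
Macro-precision = mean = (1.0000 + 0.6667 + 0.6250) / 3 = 0.764

0.764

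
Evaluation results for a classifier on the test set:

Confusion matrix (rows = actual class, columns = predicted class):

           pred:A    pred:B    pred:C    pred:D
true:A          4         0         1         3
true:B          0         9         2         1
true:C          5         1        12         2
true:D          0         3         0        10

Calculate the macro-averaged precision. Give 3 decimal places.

0.640

Per-class precision (TP/(TP+FP)):
  A: TP=4, FP=0+5+0=5 → 4/9 = 0.4444
  B: TP=9, FP=0+1+3=4 → 9/13 = 0.6923
  C: TP=12, FP=1+2+0=3 → 12/15 = 0.8000
  D: TP=10, FP=3+1+2=6 → 10/16 = 0.6250
Macro-precision = mean = (0.4444 + 0.6923 + 0.8000 + 0.6250) / 4 = 0.640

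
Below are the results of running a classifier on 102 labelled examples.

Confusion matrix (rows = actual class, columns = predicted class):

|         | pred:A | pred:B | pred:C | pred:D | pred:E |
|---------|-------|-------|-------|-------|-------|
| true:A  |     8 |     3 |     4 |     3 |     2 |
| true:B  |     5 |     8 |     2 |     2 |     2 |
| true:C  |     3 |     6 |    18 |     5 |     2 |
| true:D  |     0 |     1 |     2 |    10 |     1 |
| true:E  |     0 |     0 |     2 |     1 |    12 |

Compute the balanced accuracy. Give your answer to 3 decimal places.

0.573

Balanced accuracy = mean of per-class recall.
  A: recall = 8/20 = 0.4000
  B: recall = 8/19 = 0.4211
  C: recall = 18/34 = 0.5294
  D: recall = 10/14 = 0.7143
  E: recall = 12/15 = 0.8000
Mean = (0.4000 + 0.4211 + 0.5294 + 0.7143 + 0.8000) / 5 = 0.573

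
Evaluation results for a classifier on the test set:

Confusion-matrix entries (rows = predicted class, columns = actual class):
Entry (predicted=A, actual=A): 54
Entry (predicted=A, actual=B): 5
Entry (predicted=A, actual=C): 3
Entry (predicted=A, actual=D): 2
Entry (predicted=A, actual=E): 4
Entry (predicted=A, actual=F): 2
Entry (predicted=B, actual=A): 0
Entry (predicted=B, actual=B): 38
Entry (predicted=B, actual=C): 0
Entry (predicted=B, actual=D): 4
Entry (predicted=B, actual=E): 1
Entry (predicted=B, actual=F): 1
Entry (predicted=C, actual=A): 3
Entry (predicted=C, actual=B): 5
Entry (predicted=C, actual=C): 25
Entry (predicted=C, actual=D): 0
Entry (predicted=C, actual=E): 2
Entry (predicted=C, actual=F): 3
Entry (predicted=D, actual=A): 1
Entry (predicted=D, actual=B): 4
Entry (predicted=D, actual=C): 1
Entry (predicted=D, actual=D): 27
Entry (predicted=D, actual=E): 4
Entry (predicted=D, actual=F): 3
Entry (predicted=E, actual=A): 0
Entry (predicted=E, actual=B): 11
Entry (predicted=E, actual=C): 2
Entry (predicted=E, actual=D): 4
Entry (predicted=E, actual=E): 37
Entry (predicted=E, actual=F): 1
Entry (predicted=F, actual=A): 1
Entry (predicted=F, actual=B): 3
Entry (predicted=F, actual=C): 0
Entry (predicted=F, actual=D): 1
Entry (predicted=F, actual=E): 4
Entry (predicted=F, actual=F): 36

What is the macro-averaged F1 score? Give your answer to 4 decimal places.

Per-class F1 score (2·TP/(2·TP+FP+FN)):
  A: TP=54, FP=5+3+2+4+2=16, FN=0+3+1+0+1=5 → 108/129 = 0.83721
  B: TP=38, FP=0+0+4+1+1=6, FN=5+5+4+11+3=28 → 76/110 = 0.69091
  C: TP=25, FP=3+5+0+2+3=13, FN=3+0+1+2+0=6 → 50/69 = 0.72464
  D: TP=27, FP=1+4+1+4+3=13, FN=2+4+0+4+1=11 → 54/78 = 0.69231
  E: TP=37, FP=0+11+2+4+1=18, FN=4+1+2+4+4=15 → 74/107 = 0.69159
  F: TP=36, FP=1+3+0+1+4=9, FN=2+1+3+3+1=10 → 72/91 = 0.79121
Macro-F1 score = mean = (0.83721 + 0.69091 + 0.72464 + 0.69231 + 0.69159 + 0.79121) / 6 = 0.7380

0.7380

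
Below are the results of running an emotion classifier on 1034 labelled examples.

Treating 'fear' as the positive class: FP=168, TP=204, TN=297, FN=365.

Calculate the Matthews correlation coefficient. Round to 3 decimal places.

MCC = (TP·TN − FP·FN) / √((TP+FP)(TP+FN)(TN+FP)(TN+FN))
Numerator = 204·297 − 168·365 = -732
Denominator = √(372·569·465·662) = √65157760440 = 255260.1819
MCC = -732 / 255260.1819 = -0.003

-0.003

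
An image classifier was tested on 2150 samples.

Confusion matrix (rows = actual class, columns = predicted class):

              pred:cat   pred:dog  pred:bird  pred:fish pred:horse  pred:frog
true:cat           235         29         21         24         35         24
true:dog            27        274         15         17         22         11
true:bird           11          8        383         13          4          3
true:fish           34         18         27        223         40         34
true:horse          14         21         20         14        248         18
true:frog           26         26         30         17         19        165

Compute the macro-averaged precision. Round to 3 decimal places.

0.704

Per-class precision (TP/(TP+FP)):
  cat: TP=235, FP=27+11+34+14+26=112 → 235/347 = 0.6772
  dog: TP=274, FP=29+8+18+21+26=102 → 274/376 = 0.7287
  bird: TP=383, FP=21+15+27+20+30=113 → 383/496 = 0.7722
  fish: TP=223, FP=24+17+13+14+17=85 → 223/308 = 0.7240
  horse: TP=248, FP=35+22+4+40+19=120 → 248/368 = 0.6739
  frog: TP=165, FP=24+11+3+34+18=90 → 165/255 = 0.6471
Macro-precision = mean = (0.6772 + 0.7287 + 0.7722 + 0.7240 + 0.6739 + 0.6471) / 6 = 0.704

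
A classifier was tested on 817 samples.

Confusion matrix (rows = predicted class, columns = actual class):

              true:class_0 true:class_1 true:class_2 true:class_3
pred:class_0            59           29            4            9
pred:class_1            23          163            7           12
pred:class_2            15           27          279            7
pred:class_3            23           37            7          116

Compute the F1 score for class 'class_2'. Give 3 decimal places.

Treat 'class_2' as positive and all other classes as negative.
F1 score = 2·TP/(2·TP+FP+FN).
class_2: TP=279, FP=15+27+7=49, FN=4+7+7=18 → 558/625 = 0.8928

0.893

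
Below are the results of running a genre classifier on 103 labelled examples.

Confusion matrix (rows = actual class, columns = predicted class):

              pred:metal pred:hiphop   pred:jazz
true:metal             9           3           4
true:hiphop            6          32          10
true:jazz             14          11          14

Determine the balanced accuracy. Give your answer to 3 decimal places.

Balanced accuracy = mean of per-class recall.
  metal: recall = 9/16 = 0.5625
  hiphop: recall = 32/48 = 0.6667
  jazz: recall = 14/39 = 0.3590
Mean = (0.5625 + 0.6667 + 0.3590) / 3 = 0.529

0.529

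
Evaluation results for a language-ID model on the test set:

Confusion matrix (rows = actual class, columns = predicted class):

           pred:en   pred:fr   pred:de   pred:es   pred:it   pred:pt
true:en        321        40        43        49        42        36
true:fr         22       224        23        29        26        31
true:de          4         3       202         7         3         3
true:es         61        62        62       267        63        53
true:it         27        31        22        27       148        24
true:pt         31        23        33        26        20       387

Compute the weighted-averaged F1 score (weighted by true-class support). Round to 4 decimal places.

0.6226

Per-class F1 score (2·TP/(2·TP+FP+FN)):
  en: TP=321, FP=22+4+61+27+31=145, FN=40+43+49+42+36=210 → 642/997 = 0.64393
  fr: TP=224, FP=40+3+62+31+23=159, FN=22+23+29+26+31=131 → 448/738 = 0.60705
  de: TP=202, FP=43+23+62+22+33=183, FN=4+3+7+3+3=20 → 404/607 = 0.66557
  es: TP=267, FP=49+29+7+27+26=138, FN=61+62+62+63+53=301 → 534/973 = 0.54882
  it: TP=148, FP=42+26+3+63+20=154, FN=27+31+22+27+24=131 → 296/581 = 0.50947
  pt: TP=387, FP=36+31+3+53+24=147, FN=31+23+33+26+20=133 → 774/1054 = 0.73435
Weighted-F1 score = Σ (supportᵢ/N)·F1 scoreᵢ with N=2475: (531/2475)·0.64393 + (355/2475)·0.60705 + (222/2475)·0.66557 + (568/2475)·0.54882 + (279/2475)·0.50947 + (520/2475)·0.73435 = 0.6226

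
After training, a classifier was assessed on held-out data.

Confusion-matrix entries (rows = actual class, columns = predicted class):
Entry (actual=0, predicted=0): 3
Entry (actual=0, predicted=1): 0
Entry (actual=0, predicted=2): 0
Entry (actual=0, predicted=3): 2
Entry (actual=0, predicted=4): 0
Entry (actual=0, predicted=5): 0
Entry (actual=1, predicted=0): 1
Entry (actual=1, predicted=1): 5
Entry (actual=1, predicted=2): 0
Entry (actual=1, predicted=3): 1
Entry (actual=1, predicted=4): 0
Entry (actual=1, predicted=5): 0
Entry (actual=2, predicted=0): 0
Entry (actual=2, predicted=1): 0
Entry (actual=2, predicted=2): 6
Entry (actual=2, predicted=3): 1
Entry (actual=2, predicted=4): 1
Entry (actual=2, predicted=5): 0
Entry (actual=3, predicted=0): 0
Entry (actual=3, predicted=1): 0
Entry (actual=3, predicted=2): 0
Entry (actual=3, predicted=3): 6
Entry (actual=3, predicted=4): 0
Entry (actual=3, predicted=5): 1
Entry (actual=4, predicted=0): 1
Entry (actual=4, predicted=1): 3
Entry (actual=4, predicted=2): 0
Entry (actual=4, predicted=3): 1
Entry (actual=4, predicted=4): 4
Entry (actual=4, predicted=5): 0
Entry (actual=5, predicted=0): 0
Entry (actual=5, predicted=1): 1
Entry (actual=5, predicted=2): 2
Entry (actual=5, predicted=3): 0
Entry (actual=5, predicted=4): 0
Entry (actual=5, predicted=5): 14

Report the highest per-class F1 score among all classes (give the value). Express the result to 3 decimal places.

0.875

Per-class F1 score (2·TP/(2·TP+FP+FN)):
  0: TP=3, FP=1+0+0+1+0=2, FN=0+0+2+0+0=2 → 6/10 = 0.6000
  1: TP=5, FP=0+0+0+3+1=4, FN=1+0+1+0+0=2 → 10/16 = 0.6250
  2: TP=6, FP=0+0+0+0+2=2, FN=0+0+1+1+0=2 → 12/16 = 0.7500
  3: TP=6, FP=2+1+1+1+0=5, FN=0+0+0+0+1=1 → 12/18 = 0.6667
  4: TP=4, FP=0+0+1+0+0=1, FN=1+3+0+1+0=5 → 8/14 = 0.5714
  5: TP=14, FP=0+0+0+1+0=1, FN=0+1+2+0+0=3 → 28/32 = 0.8750
Highest is class '5' with F1 score = 0.875.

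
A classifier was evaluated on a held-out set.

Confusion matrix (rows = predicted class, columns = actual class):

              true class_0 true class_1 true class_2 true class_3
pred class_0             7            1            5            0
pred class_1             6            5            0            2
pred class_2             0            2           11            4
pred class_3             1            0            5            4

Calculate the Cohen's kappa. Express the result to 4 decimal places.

Observed agreement pₒ = trace/N = 27/53 = 0.50943
Expected agreement pₑ = Σ (rowᵢ·colᵢ)/N² = (14·13 + 8·13 + 21·17 + 10·10)/53² = 0.26451
κ = (pₒ − pₑ)/(1 − pₑ) = (0.50943 − 0.26451)/(1 − 0.26451) = 0.3330

0.3330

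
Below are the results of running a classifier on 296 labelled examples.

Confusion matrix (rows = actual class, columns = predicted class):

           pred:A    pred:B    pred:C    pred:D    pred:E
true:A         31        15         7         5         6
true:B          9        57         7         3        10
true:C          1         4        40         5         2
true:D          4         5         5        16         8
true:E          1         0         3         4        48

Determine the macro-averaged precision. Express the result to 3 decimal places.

0.631

Per-class precision (TP/(TP+FP)):
  A: TP=31, FP=9+1+4+1=15 → 31/46 = 0.6739
  B: TP=57, FP=15+4+5+0=24 → 57/81 = 0.7037
  C: TP=40, FP=7+7+5+3=22 → 40/62 = 0.6452
  D: TP=16, FP=5+3+5+4=17 → 16/33 = 0.4848
  E: TP=48, FP=6+10+2+8=26 → 48/74 = 0.6486
Macro-precision = mean = (0.6739 + 0.7037 + 0.6452 + 0.4848 + 0.6486) / 5 = 0.631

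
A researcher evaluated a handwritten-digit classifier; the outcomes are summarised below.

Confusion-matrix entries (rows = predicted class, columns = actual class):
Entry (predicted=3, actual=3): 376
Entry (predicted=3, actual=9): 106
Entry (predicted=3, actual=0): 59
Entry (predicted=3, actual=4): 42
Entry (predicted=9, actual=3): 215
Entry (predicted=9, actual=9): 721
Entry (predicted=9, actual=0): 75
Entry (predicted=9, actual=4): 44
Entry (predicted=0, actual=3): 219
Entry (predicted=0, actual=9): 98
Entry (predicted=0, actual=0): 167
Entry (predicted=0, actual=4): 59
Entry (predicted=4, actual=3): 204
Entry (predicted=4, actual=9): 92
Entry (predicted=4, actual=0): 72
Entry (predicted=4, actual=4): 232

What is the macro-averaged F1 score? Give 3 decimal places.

Per-class F1 score (2·TP/(2·TP+FP+FN)):
  3: TP=376, FP=106+59+42=207, FN=215+219+204=638 → 752/1597 = 0.4709
  9: TP=721, FP=215+75+44=334, FN=106+98+92=296 → 1442/2072 = 0.6959
  0: TP=167, FP=219+98+59=376, FN=59+75+72=206 → 334/916 = 0.3646
  4: TP=232, FP=204+92+72=368, FN=42+44+59=145 → 464/977 = 0.4749
Macro-F1 score = mean = (0.4709 + 0.6959 + 0.3646 + 0.4749) / 4 = 0.502

0.502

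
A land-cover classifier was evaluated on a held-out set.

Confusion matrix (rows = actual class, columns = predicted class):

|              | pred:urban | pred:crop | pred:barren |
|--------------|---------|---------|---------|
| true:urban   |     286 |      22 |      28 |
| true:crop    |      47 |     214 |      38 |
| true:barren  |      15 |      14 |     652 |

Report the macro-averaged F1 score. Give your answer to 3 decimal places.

0.849

Per-class F1 score (2·TP/(2·TP+FP+FN)):
  urban: TP=286, FP=47+15=62, FN=22+28=50 → 572/684 = 0.8363
  crop: TP=214, FP=22+14=36, FN=47+38=85 → 428/549 = 0.7796
  barren: TP=652, FP=28+38=66, FN=15+14=29 → 1304/1399 = 0.9321
Macro-F1 score = mean = (0.8363 + 0.7796 + 0.9321) / 3 = 0.849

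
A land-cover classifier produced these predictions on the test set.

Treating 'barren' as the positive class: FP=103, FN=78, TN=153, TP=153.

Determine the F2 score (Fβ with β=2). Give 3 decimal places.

0.648

Fβ = (1+β²)·TP / ((1+β²)·TP + β²·FN + FP), with β²=4
= 5·153 / (5·153 + 4·78 + 103) = 0.648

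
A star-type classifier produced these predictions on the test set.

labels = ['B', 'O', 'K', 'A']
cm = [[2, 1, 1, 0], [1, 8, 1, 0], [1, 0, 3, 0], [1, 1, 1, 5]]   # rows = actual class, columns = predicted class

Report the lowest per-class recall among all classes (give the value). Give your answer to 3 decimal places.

Per-class recall (TP/(TP+FN)):
  B: TP=2, FN=1+1+0=2 → 2/4 = 0.5000
  O: TP=8, FN=1+1+0=2 → 8/10 = 0.8000
  K: TP=3, FN=1+0+0=1 → 3/4 = 0.7500
  A: TP=5, FN=1+1+1=3 → 5/8 = 0.6250
Lowest is class 'B' with recall = 0.500.

0.500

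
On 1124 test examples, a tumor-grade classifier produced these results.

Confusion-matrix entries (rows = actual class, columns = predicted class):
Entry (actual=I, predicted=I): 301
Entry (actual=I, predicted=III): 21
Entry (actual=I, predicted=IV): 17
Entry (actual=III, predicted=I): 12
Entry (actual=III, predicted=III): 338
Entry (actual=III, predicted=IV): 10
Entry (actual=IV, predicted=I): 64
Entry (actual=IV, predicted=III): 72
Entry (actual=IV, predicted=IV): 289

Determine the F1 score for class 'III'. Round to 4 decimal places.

Treat 'III' as positive and all other classes as negative.
F1 score = 2·TP/(2·TP+FP+FN).
III: TP=338, FP=21+72=93, FN=12+10=22 → 676/791 = 0.85461

0.8546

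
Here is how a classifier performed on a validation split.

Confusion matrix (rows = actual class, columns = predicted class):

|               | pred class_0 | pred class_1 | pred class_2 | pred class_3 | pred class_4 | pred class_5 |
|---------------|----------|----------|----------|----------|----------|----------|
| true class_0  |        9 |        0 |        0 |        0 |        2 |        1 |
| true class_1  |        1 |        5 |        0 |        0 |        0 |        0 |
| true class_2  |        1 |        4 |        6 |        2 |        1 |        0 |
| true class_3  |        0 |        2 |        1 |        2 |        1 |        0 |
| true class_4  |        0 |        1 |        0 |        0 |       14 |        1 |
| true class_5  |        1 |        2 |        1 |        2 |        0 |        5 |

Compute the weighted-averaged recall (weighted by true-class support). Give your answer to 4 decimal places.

0.6308

Per-class recall (TP/(TP+FN)):
  class_0: TP=9, FN=0+0+0+2+1=3 → 9/12 = 0.75000
  class_1: TP=5, FN=1+0+0+0+0=1 → 5/6 = 0.83333
  class_2: TP=6, FN=1+4+2+1+0=8 → 6/14 = 0.42857
  class_3: TP=2, FN=0+2+1+1+0=4 → 2/6 = 0.33333
  class_4: TP=14, FN=0+1+0+0+1=2 → 14/16 = 0.87500
  class_5: TP=5, FN=1+2+1+2+0=6 → 5/11 = 0.45455
Weighted-recall = Σ (supportᵢ/N)·recallᵢ with N=65: (12/65)·0.75000 + (6/65)·0.83333 + (14/65)·0.42857 + (6/65)·0.33333 + (16/65)·0.87500 + (11/65)·0.45455 = 0.6308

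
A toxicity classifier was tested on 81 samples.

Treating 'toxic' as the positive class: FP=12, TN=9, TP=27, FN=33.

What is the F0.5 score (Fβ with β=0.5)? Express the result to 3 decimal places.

0.625

Fβ = (1+β²)·TP / ((1+β²)·TP + β²·FN + FP), with β²=1/4
= 1.25·27 / (1.25·27 + 0.25·33 + 12) = 0.625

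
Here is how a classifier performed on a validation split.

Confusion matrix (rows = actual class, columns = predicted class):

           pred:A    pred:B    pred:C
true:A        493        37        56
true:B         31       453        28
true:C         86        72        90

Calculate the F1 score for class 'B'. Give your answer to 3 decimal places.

0.844

Treat 'B' as positive and all other classes as negative.
F1 score = 2·TP/(2·TP+FP+FN).
B: TP=453, FP=37+72=109, FN=31+28=59 → 906/1074 = 0.8436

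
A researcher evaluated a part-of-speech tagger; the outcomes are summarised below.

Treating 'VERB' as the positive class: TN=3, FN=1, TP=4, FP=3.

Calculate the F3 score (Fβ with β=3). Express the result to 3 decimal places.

Fβ = (1+β²)·TP / ((1+β²)·TP + β²·FN + FP), with β²=9
= 10·4 / (10·4 + 9·1 + 3) = 0.769

0.769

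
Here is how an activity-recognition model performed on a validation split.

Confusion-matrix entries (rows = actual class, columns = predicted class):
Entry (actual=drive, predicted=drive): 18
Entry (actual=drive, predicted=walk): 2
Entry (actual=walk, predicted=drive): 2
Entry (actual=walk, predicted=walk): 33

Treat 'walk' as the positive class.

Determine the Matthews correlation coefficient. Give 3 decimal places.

0.843

MCC = (TP·TN − FP·FN) / √((TP+FP)(TP+FN)(TN+FP)(TN+FN))
Numerator = 33·18 − 2·2 = 590
Denominator = √(35·35·20·20) = √490000 = 700.0000
MCC = 590 / 700.0000 = 0.843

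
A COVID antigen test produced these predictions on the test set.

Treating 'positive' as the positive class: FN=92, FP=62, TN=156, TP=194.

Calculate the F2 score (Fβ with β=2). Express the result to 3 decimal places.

Fβ = (1+β²)·TP / ((1+β²)·TP + β²·FN + FP), with β²=4
= 5·194 / (5·194 + 4·92 + 62) = 0.693

0.693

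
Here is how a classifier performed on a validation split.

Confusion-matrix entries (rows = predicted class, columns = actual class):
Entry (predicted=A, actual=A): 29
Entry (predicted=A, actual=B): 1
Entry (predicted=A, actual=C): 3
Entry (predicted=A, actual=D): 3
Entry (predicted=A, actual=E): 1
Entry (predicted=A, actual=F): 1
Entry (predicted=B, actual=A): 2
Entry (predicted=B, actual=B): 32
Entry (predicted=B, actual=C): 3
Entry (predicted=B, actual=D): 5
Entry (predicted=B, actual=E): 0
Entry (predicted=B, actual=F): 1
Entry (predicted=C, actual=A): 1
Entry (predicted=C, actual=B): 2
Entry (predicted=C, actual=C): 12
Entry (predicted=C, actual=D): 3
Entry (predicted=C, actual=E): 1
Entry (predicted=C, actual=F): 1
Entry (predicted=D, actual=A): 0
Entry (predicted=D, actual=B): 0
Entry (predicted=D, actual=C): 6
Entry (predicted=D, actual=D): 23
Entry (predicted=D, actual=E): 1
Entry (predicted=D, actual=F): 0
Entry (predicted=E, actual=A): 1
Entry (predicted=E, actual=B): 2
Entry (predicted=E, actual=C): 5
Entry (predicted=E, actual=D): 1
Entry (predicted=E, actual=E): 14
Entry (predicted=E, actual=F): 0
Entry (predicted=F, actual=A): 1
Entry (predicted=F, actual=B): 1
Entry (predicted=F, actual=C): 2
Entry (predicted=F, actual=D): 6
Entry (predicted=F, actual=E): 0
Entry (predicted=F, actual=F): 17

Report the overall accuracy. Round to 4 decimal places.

Accuracy = trace / total = (29+32+12+23+14+17=127) / 181 = 127/181 = 0.7017

0.7017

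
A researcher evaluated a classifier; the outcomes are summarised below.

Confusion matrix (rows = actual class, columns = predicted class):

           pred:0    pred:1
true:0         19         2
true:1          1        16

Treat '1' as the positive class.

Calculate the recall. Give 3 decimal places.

0.941

Recall = TP/(TP+FN) = 16/(16+1) = 16/17 = 0.941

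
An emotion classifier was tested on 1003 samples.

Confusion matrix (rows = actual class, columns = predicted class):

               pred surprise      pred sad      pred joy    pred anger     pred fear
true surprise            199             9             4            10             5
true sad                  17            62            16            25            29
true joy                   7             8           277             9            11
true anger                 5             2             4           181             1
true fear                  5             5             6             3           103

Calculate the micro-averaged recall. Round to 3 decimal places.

Micro-averaging pools counts across classes: ΣTP=822, ΣFP=181, ΣFN=181.
Micro-recall = TP/(TP+FN) on pooled counts = 0.820 (equals overall accuracy in single-label multiclass).

0.820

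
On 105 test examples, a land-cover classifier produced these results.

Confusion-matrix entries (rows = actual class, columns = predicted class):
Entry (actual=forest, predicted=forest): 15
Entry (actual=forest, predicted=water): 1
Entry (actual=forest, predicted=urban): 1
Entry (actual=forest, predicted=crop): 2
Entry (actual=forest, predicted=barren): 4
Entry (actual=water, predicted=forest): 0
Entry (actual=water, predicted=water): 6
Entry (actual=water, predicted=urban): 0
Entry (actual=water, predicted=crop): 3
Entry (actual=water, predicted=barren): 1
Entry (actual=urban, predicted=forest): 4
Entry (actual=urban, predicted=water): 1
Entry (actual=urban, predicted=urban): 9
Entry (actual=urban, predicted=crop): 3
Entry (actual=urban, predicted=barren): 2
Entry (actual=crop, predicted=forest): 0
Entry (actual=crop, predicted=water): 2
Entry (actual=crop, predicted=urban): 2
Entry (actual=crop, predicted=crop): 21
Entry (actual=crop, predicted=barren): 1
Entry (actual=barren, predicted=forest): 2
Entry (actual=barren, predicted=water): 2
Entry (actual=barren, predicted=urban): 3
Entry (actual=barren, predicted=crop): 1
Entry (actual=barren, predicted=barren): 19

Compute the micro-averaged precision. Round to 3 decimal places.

Micro-averaging pools counts across classes: ΣTP=70, ΣFP=35, ΣFN=35.
Micro-precision = TP/(TP+FP) on pooled counts = 0.667 (equals overall accuracy in single-label multiclass).

0.667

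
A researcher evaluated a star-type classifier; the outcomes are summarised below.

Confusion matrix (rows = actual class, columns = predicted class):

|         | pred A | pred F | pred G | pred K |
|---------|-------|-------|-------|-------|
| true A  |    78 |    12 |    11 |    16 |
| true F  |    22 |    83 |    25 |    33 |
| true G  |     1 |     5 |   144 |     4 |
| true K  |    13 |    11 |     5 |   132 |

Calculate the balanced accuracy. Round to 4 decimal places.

0.7327

Balanced accuracy = mean of per-class recall.
  A: recall = 78/117 = 0.66667
  F: recall = 83/163 = 0.50920
  G: recall = 144/154 = 0.93506
  K: recall = 132/161 = 0.81988
Mean = (0.66667 + 0.50920 + 0.93506 + 0.81988) / 4 = 0.7327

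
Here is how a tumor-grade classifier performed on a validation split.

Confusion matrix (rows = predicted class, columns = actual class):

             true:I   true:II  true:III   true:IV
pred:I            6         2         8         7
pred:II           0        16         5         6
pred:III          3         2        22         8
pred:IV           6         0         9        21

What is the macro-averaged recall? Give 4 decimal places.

0.5500

Per-class recall (TP/(TP+FN)):
  I: TP=6, FN=0+3+6=9 → 6/15 = 0.40000
  II: TP=16, FN=2+2+0=4 → 16/20 = 0.80000
  III: TP=22, FN=8+5+9=22 → 22/44 = 0.50000
  IV: TP=21, FN=7+6+8=21 → 21/42 = 0.50000
Macro-recall = mean = (0.40000 + 0.80000 + 0.50000 + 0.50000) / 4 = 0.5500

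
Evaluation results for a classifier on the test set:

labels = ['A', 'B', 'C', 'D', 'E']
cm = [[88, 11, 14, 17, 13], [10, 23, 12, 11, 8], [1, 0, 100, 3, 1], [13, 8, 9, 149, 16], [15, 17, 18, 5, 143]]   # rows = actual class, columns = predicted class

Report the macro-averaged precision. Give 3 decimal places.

Per-class precision (TP/(TP+FP)):
  A: TP=88, FP=10+1+13+15=39 → 88/127 = 0.6929
  B: TP=23, FP=11+0+8+17=36 → 23/59 = 0.3898
  C: TP=100, FP=14+12+9+18=53 → 100/153 = 0.6536
  D: TP=149, FP=17+11+3+5=36 → 149/185 = 0.8054
  E: TP=143, FP=13+8+1+16=38 → 143/181 = 0.7901
Macro-precision = mean = (0.6929 + 0.3898 + 0.6536 + 0.8054 + 0.7901) / 5 = 0.666

0.666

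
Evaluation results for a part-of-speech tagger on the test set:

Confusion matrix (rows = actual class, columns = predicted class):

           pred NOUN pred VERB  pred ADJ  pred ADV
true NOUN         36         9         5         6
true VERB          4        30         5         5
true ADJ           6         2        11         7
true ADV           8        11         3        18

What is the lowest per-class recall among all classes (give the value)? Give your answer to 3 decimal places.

Per-class recall (TP/(TP+FN)):
  NOUN: TP=36, FN=9+5+6=20 → 36/56 = 0.6429
  VERB: TP=30, FN=4+5+5=14 → 30/44 = 0.6818
  ADJ: TP=11, FN=6+2+7=15 → 11/26 = 0.4231
  ADV: TP=18, FN=8+11+3=22 → 18/40 = 0.4500
Lowest is class 'ADJ' with recall = 0.423.

0.423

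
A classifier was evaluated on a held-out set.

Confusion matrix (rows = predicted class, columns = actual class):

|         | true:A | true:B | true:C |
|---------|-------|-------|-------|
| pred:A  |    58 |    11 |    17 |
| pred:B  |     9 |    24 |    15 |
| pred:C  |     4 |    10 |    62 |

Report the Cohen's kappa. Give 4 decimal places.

Observed agreement pₒ = trace/N = 144/210 = 0.68571
Expected agreement pₑ = Σ (rowᵢ·colᵢ)/N² = (71·86 + 45·48 + 94·76)/210² = 0.34943
κ = (pₒ − pₑ)/(1 − pₑ) = (0.68571 − 0.34943)/(1 − 0.34943) = 0.5169

0.5169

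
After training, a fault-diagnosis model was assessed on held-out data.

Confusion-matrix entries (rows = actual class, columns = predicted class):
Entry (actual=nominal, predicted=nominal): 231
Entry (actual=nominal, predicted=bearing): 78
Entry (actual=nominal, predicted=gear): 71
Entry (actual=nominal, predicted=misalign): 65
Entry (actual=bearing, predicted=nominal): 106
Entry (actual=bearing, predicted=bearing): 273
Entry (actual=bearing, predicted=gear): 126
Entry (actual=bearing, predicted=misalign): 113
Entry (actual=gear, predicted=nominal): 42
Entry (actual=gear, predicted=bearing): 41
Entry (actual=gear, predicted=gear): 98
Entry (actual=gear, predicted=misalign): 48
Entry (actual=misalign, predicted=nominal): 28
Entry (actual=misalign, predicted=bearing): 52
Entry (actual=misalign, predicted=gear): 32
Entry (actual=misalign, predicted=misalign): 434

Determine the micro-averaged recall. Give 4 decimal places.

0.5637

Micro-averaging pools counts across classes: ΣTP=1036, ΣFP=802, ΣFN=802.
Micro-recall = TP/(TP+FN) on pooled counts = 0.5637 (equals overall accuracy in single-label multiclass).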